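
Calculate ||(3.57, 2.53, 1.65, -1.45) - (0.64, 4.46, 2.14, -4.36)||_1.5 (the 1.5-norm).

(Σ|x_i - y_i|^1.5)^(1/1.5) = (|3.57 - 0.64|^1.5 + |2.53 - 4.46|^1.5 + |1.65 - 2.14|^1.5 + |-1.45 - (-4.36)|^1.5)^(1/1.5)
= (2.93^1.5 + 1.93^1.5 + 0.49^1.5 + 2.91^1.5)^(1/1.5) ≈ (5.0154 + 2.6812 + 0.343 + 4.9641)^(1/1.5) = (13.0037)^(1/1.5) ≈ 5.5298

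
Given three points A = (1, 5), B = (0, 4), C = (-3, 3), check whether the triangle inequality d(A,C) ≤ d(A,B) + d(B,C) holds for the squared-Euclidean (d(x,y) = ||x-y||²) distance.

d(A,B) = 1² + 1² = 2, d(B,C) = 3² + 1² = 10, d(A,C) = 4² + 2² = 20.
d(A,C) = 20 > 2 + 10 = 12. Triangle inequality is VIOLATED. (Squared-Euclidean is not a metric — this is a counterexample.)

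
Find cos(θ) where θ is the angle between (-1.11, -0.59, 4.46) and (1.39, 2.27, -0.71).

With u = (-1.11, -0.59, 4.46), v = (1.39, 2.27, -0.71):
u·v = (-1.11)·1.39 + (-0.59)·2.27 + 4.46·(-0.71) = (-1.5429) + (-1.3393) + (-3.1666) = -6.0488.
|u| = √((-1.11)² + (-0.59)² + 4.46²) = √(1.2321 + 0.3481 + 19.8916) = √21.4718, |v| = √(1.39² + 2.27² + (-0.71)²) = √(1.9321 + 5.1529 + 0.5041) = √7.5891.
cos θ = (u·v)/(|u||v|) = -6.0488/(√21.4718·√7.5891) ≈ -0.4738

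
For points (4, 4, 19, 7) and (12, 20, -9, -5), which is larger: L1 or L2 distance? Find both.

L1 = |4 - 12| + |4 - 20| + |19 - (-9)| + |7 - (-5)| = 8 + 16 + 28 + 12 = 64
L2 = √(8² + 16² + 28² + 12²) = √1248 ≈ 35.327
L1 ≥ L2 always (equality iff movement is along one axis); L1 > L2 here.
Ratio L1/L2 = 64/√1248 ≈ 1.8116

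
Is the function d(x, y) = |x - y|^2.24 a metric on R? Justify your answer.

No. d(x,y) = |x-y|^2.24 fails the triangle inequality since p = 2.24 > 1. Counterexample: x = -3, y = 5, z = 7. d(x,z) = |-3 - 7|^2.24 = 10^2.24 ≈ 173.7801, but d(x,y) + d(y,z) = 8^2.24 + 2^2.24 ≈ 105.4197 + 4.724 = 110.1437. Since 173.7801 > 110.1437, the triangle inequality is violated.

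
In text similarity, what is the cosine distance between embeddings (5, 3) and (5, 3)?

With u = (5, 3), v = (5, 3):
u·v = 5·5 + 3·3 = 25 + 9 = 34.
|u| = √(5² + 3²) = √34, |v| = √(5² + 3²) = √34, so |u||v| = √(34·34) = √1156 = 34.
cos θ = (u·v)/(|u||v|) = 34/34 = 1
Cosine distance = 1 - cos θ = 1 - 1 = 0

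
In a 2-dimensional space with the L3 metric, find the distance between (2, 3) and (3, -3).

(Σ|x_i - y_i|^3)^(1/3) = (|2 - 3|^3 + |3 - (-3)|^3)^(1/3)
= (1^3 + 6^3)^(1/3) = (1 + 216)^(1/3) = (217)^(1/3) ≈ 6.0092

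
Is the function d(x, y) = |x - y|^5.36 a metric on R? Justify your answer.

No. d(x,y) = |x-y|^5.36 fails the triangle inequality since p = 5.36 > 1. Counterexample: x = 4, y = 8, z = 13. d(x,z) = |4 - 13|^5.36 = 9^5.36 ≈ 130238.6394, but d(x,y) + d(y,z) = 4^5.36 + 5^5.36 ≈ 1686.7144 + 5578.0092 = 7264.7236. Since 130238.6394 > 7264.7236, the triangle inequality is violated.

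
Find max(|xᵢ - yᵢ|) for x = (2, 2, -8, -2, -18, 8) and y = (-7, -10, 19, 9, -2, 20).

max(|x_i - y_i|) = max(|2 - (-7)|, |2 - (-10)|, |-8 - 19|, |-2 - 9|, |-18 - (-2)|, |8 - 20|) = max(9, 12, 27, 11, 16, 12) = 27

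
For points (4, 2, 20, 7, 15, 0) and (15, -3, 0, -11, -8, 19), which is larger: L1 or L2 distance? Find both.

L1 = |4 - 15| + |2 - (-3)| + |20 - 0| + |7 - (-11)| + |15 - (-8)| + |0 - 19| = 11 + 5 + 20 + 18 + 23 + 19 = 96
L2 = √(11² + 5² + 20² + 18² + 23² + 19²) = √1760 ≈ 41.9524
L1 ≥ L2 always (equality iff movement is along one axis); L1 > L2 here.
Ratio L1/L2 = 96/√1760 ≈ 2.2883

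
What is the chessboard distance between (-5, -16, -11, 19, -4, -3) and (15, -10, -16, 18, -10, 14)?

max(|x_i - y_i|) = max(|-5 - 15|, |-16 - (-10)|, |-11 - (-16)|, |19 - 18|, |-4 - (-10)|, |-3 - 14|) = max(20, 6, 5, 1, 6, 17) = 20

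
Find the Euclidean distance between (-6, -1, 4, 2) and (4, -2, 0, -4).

√(Σ(x_i - y_i)²) = √((-6 - 4)² + (-1 - (-2))² + (4 - 0)² + (2 - (-4))²)
= √((-10)² + 1² + 4² + 6²) = √(100 + 1 + 16 + 36) = √153 ≈ 12.3693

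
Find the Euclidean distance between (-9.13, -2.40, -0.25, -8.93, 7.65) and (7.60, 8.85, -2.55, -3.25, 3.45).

√(Σ(x_i - y_i)²) = √((-9.13 - 7.6)² + (-2.4 - 8.85)² + (-0.25 - (-2.55))² + (-8.93 - (-3.25))² + (7.65 - 3.45)²)
= √((-16.73)² + (-11.25)² + 2.3² + (-5.68)² + 4.2²) = √(279.8929 + 126.5625 + 5.29 + 32.2624 + 17.64) = √461.6478 ≈ 21.486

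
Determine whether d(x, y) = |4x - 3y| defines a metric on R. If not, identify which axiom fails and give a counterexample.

No. d fails symmetry: d(9, 5) = |4·9 - 3·5| = |21| = 21, but d(5, 9) = |4·5 - 3·9| = |-7| = 7. Since 21 ≠ 7, d(x,y) ≠ d(y,x) in general.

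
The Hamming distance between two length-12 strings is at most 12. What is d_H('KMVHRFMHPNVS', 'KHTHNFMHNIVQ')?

Differing positions: 2, 3, 5, 9, 10, 12. Hamming distance = 6. The maximum possible Hamming distance for length-12 strings is 12, so d_H/12 = 6/12 = 0.5.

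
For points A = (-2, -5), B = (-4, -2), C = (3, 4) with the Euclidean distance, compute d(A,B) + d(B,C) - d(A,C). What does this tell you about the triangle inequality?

d(A,B) = √(2² + 3²) = √13 ≈ 3.6056, d(B,C) = √(7² + 6²) = √85 ≈ 9.2195, d(A,C) = √(5² + 9²) = √106 ≈ 10.2956.
d(A,B) + d(B,C) - d(A,C) = 3.6056 + 9.2195 - 10.2956 = 12.8251 - 10.2956 = 2.5295 (to 4 decimal places). This is ≥ 0, so the triangle inequality holds for these points.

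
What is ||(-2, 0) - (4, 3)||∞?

max(|x_i - y_i|) = max(|-2 - 4|, |0 - 3|) = max(6, 3) = 6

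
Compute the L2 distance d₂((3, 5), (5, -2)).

√(Σ(x_i - y_i)²) = √((3 - 5)² + (5 - (-2))²)
= √((-2)² + 7²) = √(4 + 49) = √53 ≈ 7.2801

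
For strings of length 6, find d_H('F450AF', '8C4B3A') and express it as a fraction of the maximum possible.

Differing positions: 1, 2, 3, 4, 5, 6. Hamming distance = 6. The maximum possible Hamming distance for length-6 strings is 6, so d_H/6 = 6/6 = 1.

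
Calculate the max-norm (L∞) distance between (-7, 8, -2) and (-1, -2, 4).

max(|x_i - y_i|) = max(|-7 - (-1)|, |8 - (-2)|, |-2 - 4|) = max(6, 10, 6) = 10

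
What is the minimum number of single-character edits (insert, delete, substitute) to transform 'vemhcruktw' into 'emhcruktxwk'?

Let D[i][j] be the edit distance between the first i characters of 'vemhcruktw' and the first j characters of 'emhcruktxwk', with D[i][0] = i, D[0][j] = j, and D[i][j] = D[i-1][j-1] if the characters match, else 1 + min(D[i-1][j], D[i][j-1], D[i-1][j-1]). Filling the table (rows: prefixes of 'vemhcruktw', columns: prefixes of 'emhcruktxwk'):
     ε  e  m  h  c  r  u  k  t  x  w  k
  ε  0  1  2  3  4  5  6  7  8  9 10 11
  v  1  1  2  3  4  5  6  7  8  9 10 11
  e  2  1  2  3  4  5  6  7  8  9 10 11
  m  3  2  1  2  3  4  5  6  7  8  9 10
  h  4  3  2  1  2  3  4  5  6  7  8  9
  c  5  4  3  2  1  2  3  4  5  6  7  8
  r  6  5  4  3  2  1  2  3  4  5  6  7
  u  7  6  5  4  3  2  1  2  3  4  5  6
  k  8  7  6  5  4  3  2  1  2  3  4  5
  t  9  8  7  6  5  4  3  2  1  2  3  4
  w 10  9  8  7  6  5  4  3  2  2  2  3
The bottom-right entry gives D[10][11] = 3, so no sequence of fewer than 3 edits works. Backtracking through the table gives one optimal edit sequence (3 edits):
  vemhcruktw → emhcruktw (del v @1)
  emhcruktw → emhcruktxw (ins x @9)
  emhcruktxw → emhcruktxwk (ins k @11)
Edit distance = 3.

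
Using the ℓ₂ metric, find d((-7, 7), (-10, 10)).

√(Σ(x_i - y_i)²) = √((-7 - (-10))² + (7 - 10)²)
= √(3² + (-3)²) = √(9 + 9) = √18 ≈ 4.2426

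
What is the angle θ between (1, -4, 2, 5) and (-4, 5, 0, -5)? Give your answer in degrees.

With u = (1, -4, 2, 5), v = (-4, 5, 0, -5):
u·v = 1·(-4) + (-4)·5 + 2·0 + 5·(-5) = (-4) + (-20) + 0 + (-25) = -49.
|u| = √(1² + (-4)² + 2² + 5²) = √46, |v| = √((-4)² + 5² + 0² + (-5)²) = √66, so |u||v| = √(46·66) = √3036.
cos θ = (u·v)/(|u||v|) = -49/√3036 ≈ -0.889294
θ = arccos(-0.889294) ≈ 152.78°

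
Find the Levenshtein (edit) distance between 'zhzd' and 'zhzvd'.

Let D[i][j] be the edit distance between the first i characters of 'zhzd' and the first j characters of 'zhzvd', with D[i][0] = i, D[0][j] = j, and D[i][j] = D[i-1][j-1] if the characters match, else 1 + min(D[i-1][j], D[i][j-1], D[i-1][j-1]). Filling the table (rows: prefixes of 'zhzd', columns: prefixes of 'zhzvd'):
     ε  z  h  z  v  d
  ε  0  1  2  3  4  5
  z  1  0  1  2  3  4
  h  2  1  0  1  2  3
  z  3  2  1  0  1  2
  d  4  3  2  1  1  1
The bottom-right entry gives D[4][5] = 1, so no sequence of fewer than 1 edit works. Backtracking through the table gives one optimal edit sequence (1 edit):
  zhzd → zhzvd (ins v @4)
Edit distance = 1.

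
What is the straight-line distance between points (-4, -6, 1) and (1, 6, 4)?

√(Σ(x_i - y_i)²) = √((-4 - 1)² + (-6 - 6)² + (1 - 4)²)
= √((-5)² + (-12)² + (-3)²) = √(25 + 144 + 9) = √178 ≈ 13.3417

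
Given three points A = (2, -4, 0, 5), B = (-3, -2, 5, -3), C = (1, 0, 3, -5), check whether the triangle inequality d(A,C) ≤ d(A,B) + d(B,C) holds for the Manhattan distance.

d(A,B) = 5 + 2 + 5 + 8 = 20, d(B,C) = 4 + 2 + 2 + 2 = 10, d(A,C) = 1 + 4 + 3 + 10 = 18.
d(A,C) = 18 ≤ 20 + 10 = 30. Triangle inequality is satisfied.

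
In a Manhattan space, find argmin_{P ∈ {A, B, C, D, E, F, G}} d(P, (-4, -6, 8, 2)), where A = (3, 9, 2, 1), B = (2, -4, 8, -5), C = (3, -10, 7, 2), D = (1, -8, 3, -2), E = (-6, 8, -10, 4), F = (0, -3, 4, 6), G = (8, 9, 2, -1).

Distances: d(A) = 29, d(B) = 15, d(C) = 12, d(D) = 16, d(E) = 36, d(F) = 15, d(G) = 36. Nearest: C = (3, -10, 7, 2) with distance 12.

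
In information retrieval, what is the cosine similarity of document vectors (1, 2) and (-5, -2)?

With u = (1, 2), v = (-5, -2):
u·v = 1·(-5) + 2·(-2) = (-5) + (-4) = -9.
|u| = √(1² + 2²) = √5, |v| = √((-5)² + (-2)²) = √29, so |u||v| = √(5·29) = √145.
cos θ = (u·v)/(|u||v|) = -9/√145 ≈ -0.7474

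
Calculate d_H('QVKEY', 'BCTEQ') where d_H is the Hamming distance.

Differing positions: 1, 2, 3, 5. Hamming distance = 4.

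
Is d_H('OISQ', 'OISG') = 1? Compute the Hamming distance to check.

Differing positions: 4. Hamming distance = 1, so the claim is true.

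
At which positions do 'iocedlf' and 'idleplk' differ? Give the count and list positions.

Differing positions: 2, 3, 5, 7. Hamming distance = 4.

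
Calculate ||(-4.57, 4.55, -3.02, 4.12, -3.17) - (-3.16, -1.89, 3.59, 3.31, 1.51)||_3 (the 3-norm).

(Σ|x_i - y_i|^3)^(1/3) = (|-4.57 - (-3.16)|^3 + |4.55 - (-1.89)|^3 + |-3.02 - 3.59|^3 + |4.12 - 3.31|^3 + |-3.17 - 1.51|^3)^(1/3)
= (1.41^3 + 6.44^3 + 6.61^3 + 0.81^3 + 4.68^3)^(1/3) ≈ (2.8032 + 267.09 + 288.8048 + 0.5314 + 102.5032)^(1/3) = (661.7326)^(1/3) ≈ 8.7142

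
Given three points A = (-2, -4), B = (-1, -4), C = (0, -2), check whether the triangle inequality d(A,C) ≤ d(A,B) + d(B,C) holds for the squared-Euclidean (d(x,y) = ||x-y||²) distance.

d(A,B) = 1² + 0² = 1, d(B,C) = 1² + 2² = 5, d(A,C) = 2² + 2² = 8.
d(A,C) = 8 > 1 + 5 = 6. Triangle inequality is VIOLATED. (Squared-Euclidean is not a metric — this is a counterexample.)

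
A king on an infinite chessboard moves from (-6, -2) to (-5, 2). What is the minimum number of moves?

max(|x_i - y_i|) = max(|-6 - (-5)|, |-2 - 2|) = max(1, 4) = 4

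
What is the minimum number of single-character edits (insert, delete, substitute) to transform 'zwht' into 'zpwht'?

Let D[i][j] be the edit distance between the first i characters of 'zwht' and the first j characters of 'zpwht', with D[i][0] = i, D[0][j] = j, and D[i][j] = D[i-1][j-1] if the characters match, else 1 + min(D[i-1][j], D[i][j-1], D[i-1][j-1]). Filling the table (rows: prefixes of 'zwht', columns: prefixes of 'zpwht'):
     ε  z  p  w  h  t
  ε  0  1  2  3  4  5
  z  1  0  1  2  3  4
  w  2  1  1  1  2  3
  h  3  2  2  2  1  2
  t  4  3  3  3  2  1
The bottom-right entry gives D[4][5] = 1, so no sequence of fewer than 1 edit works. Backtracking through the table gives one optimal edit sequence (1 edit):
  zwht → zpwht (ins p @2)
Edit distance = 1.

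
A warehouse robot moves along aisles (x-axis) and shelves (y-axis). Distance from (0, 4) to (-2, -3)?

Σ|x_i - y_i| = |0 - (-2)| + |4 - (-3)| = 2 + 7 = 9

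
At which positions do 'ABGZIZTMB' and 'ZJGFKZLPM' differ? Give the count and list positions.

Differing positions: 1, 2, 4, 5, 7, 8, 9. Hamming distance = 7.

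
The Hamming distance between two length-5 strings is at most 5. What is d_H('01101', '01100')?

Differing positions: 5. Hamming distance = 1. The maximum possible Hamming distance for length-5 strings is 5, so d_H/5 = 1/5 = 0.2.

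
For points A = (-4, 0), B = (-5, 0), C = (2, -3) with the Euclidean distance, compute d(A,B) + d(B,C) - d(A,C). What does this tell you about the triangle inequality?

d(A,B) = √(1² + 0²) = √1 = 1, d(B,C) = √(7² + 3²) = √58 ≈ 7.6158, d(A,C) = √(6² + 3²) = √45 ≈ 6.7082.
d(A,B) + d(B,C) - d(A,C) = 1 + 7.6158 - 6.7082 = 8.6158 - 6.7082 = 1.9076 (to 4 decimal places). This is ≥ 0, so the triangle inequality holds for these points.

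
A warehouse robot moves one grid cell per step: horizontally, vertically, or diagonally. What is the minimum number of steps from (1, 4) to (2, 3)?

max(|x_i - y_i|) = max(|1 - 2|, |4 - 3|) = max(1, 1) = 1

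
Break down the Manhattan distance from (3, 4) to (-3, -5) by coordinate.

Σ|x_i - y_i| = |3 - (-3)| + |4 - (-5)| = 6 + 9 = 15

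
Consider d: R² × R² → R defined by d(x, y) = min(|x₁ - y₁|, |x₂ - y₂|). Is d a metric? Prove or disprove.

No. d fails identity of indiscernibles: take x = (-5, 0) and y = (-5, 2). Then d(x,y) = min(|-5 - (-5)|, |0 - 2|) = min(0, 2) = 0, yet x ≠ y.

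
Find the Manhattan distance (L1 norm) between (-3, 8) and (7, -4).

Σ|x_i - y_i| = |-3 - 7| + |8 - (-4)| = 10 + 12 = 22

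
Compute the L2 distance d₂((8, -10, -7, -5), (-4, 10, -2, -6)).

√(Σ(x_i - y_i)²) = √((8 - (-4))² + (-10 - 10)² + (-7 - (-2))² + (-5 - (-6))²)
= √(12² + (-20)² + (-5)² + 1²) = √(144 + 400 + 25 + 1) = √570 ≈ 23.8747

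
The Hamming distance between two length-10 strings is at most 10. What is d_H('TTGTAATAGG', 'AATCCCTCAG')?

Differing positions: 1, 2, 3, 4, 5, 6, 8, 9. Hamming distance = 8. The maximum possible Hamming distance for length-10 strings is 10, so d_H/10 = 8/10 = 0.8.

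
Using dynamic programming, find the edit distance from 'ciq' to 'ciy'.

Let D[i][j] be the edit distance between the first i characters of 'ciq' and the first j characters of 'ciy', with D[i][0] = i, D[0][j] = j, and D[i][j] = D[i-1][j-1] if the characters match, else 1 + min(D[i-1][j], D[i][j-1], D[i-1][j-1]). Filling the table (rows: prefixes of 'ciq', columns: prefixes of 'ciy'):
     ε  c  i  y
  ε  0  1  2  3
  c  1  0  1  2
  i  2  1  0  1
  q  3  2  1  1
The bottom-right entry gives D[3][3] = 1, so no sequence of fewer than 1 edit works. Backtracking through the table gives one optimal edit sequence (1 edit):
  ciq → ciy (sub q→y @3)
Edit distance = 1.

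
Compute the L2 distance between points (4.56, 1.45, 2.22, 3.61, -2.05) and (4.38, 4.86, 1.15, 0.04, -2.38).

(Σ|x_i - y_i|^2)^(1/2) = (|4.56 - 4.38|^2 + |1.45 - 4.86|^2 + |2.22 - 1.15|^2 + |3.61 - 0.04|^2 + |-2.05 - (-2.38)|^2)^(1/2)
= (0.18^2 + 3.41^2 + 1.07^2 + 3.57^2 + 0.33^2)^(1/2) = (0.0324 + 11.6281 + 1.1449 + 12.7449 + 0.1089)^(1/2) = (25.6592)^(1/2) ≈ 5.0655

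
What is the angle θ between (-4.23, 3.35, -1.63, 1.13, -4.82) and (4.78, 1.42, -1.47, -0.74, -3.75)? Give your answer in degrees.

With u = (-4.23, 3.35, -1.63, 1.13, -4.82), v = (4.78, 1.42, -1.47, -0.74, -3.75):
u·v = (-4.23)·4.78 + 3.35·1.42 + (-1.63)·(-1.47) + 1.13·(-0.74) + (-4.82)·(-3.75) = (-20.2194) + 4.757 + 2.3961 + (-0.8362) + 18.075 = 4.1725.
|u| = √((-4.23)² + 3.35² + (-1.63)² + 1.13² + (-4.82)²) = √(17.8929 + 11.2225 + 2.6569 + 1.2769 + 23.2324) = √56.2816, |v| = √(4.78² + 1.42² + (-1.47)² + (-0.74)² + (-3.75)²) = √(22.8484 + 2.0164 + 2.1609 + 0.5476 + 14.0625) = √41.6358.
cos θ = (u·v)/(|u||v|) = 4.1725/(√56.2816·√41.6358) ≈ 0.086195
θ = arccos(0.086195) ≈ 85.06°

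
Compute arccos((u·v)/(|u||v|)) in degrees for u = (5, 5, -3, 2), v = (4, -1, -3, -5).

With u = (5, 5, -3, 2), v = (4, -1, -3, -5):
u·v = 5·4 + 5·(-1) + (-3)·(-3) + 2·(-5) = 20 + (-5) + 9 + (-10) = 14.
|u| = √(5² + 5² + (-3)² + 2²) = √63, |v| = √(4² + (-1)² + (-3)² + (-5)²) = √51, so |u||v| = √(63·51) = √3213.
cos θ = (u·v)/(|u||v|) = 14/√3213 ≈ 0.246986
θ = arccos(0.246986) ≈ 75.7°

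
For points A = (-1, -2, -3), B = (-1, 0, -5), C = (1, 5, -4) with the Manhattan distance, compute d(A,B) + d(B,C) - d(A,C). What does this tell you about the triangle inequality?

d(A,B) = 0 + 2 + 2 = 4, d(B,C) = 2 + 5 + 1 = 8, d(A,C) = 2 + 7 + 1 = 10.
d(A,B) + d(B,C) - d(A,C) = 4 + 8 - 10 = 12 - 10 = 2. This is ≥ 0, so the triangle inequality holds for these points.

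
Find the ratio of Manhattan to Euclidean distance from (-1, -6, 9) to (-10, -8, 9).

L1 = |-1 - (-10)| + |-6 - (-8)| + |9 - 9| = 9 + 2 + 0 = 11
L2 = √(9² + 2² + 0²) = √85 ≈ 9.2195
L1 ≥ L2 always (equality iff movement is along one axis); L1 > L2 here.
Ratio L1/L2 = 11/√85 ≈ 1.1931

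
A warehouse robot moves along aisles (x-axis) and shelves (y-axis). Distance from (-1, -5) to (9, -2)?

Σ|x_i - y_i| = |-1 - 9| + |-5 - (-2)| = 10 + 3 = 13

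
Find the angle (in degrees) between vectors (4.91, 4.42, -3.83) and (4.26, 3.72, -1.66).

With u = (4.91, 4.42, -3.83), v = (4.26, 3.72, -1.66):
u·v = 4.91·4.26 + 4.42·3.72 + (-3.83)·(-1.66) = 20.9166 + 16.4424 + 6.3578 = 43.7168.
|u| = √(4.91² + 4.42² + (-3.83)²) = √(24.1081 + 19.5364 + 14.6689) = √58.3134, |v| = √(4.26² + 3.72² + (-1.66)²) = √(18.1476 + 13.8384 + 2.7556) = √34.7416.
cos θ = (u·v)/(|u||v|) = 43.7168/(√58.3134·√34.7416) ≈ 0.971268
θ = arccos(0.971268) ≈ 13.77°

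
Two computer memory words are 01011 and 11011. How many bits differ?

Differing positions: 1. Hamming distance = 1.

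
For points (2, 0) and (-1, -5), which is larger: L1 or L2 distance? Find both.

L1 = |2 - (-1)| + |0 - (-5)| = 3 + 5 = 8
L2 = √(3² + 5²) = √34 ≈ 5.831
L1 ≥ L2 always (equality iff movement is along one axis); L1 > L2 here.
Ratio L1/L2 = 8/√34 ≈ 1.372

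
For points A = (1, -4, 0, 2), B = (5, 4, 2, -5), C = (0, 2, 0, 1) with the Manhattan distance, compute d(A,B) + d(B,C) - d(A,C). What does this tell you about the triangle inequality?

d(A,B) = 4 + 8 + 2 + 7 = 21, d(B,C) = 5 + 2 + 2 + 6 = 15, d(A,C) = 1 + 6 + 0 + 1 = 8.
d(A,B) + d(B,C) - d(A,C) = 21 + 15 - 8 = 36 - 8 = 28. This is ≥ 0, so the triangle inequality holds for these points.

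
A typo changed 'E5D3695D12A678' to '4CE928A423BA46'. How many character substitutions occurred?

Differing positions: 1, 2, 3, 4, 5, 6, 7, 8, 9, 10, 11, 12, 13, 14. Hamming distance = 14.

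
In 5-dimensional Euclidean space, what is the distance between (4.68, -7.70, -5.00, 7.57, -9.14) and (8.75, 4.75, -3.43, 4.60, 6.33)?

√(Σ(x_i - y_i)²) = √((4.68 - 8.75)² + (-7.7 - 4.75)² + (-5 - (-3.43))² + (7.57 - 4.6)² + (-9.14 - 6.33)²)
= √((-4.07)² + (-12.45)² + (-1.57)² + 2.97² + (-15.47)²) = √(16.5649 + 155.0025 + 2.4649 + 8.8209 + 239.3209) = √422.1741 ≈ 20.5469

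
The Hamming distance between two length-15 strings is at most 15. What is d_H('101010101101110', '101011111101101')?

Differing positions: 6, 8, 14, 15. Hamming distance = 4. The maximum possible Hamming distance for length-15 strings is 15, so d_H/15 = 4/15 ≈ 0.2667.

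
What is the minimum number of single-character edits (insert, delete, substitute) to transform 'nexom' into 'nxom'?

Let D[i][j] be the edit distance between the first i characters of 'nexom' and the first j characters of 'nxom', with D[i][0] = i, D[0][j] = j, and D[i][j] = D[i-1][j-1] if the characters match, else 1 + min(D[i-1][j], D[i][j-1], D[i-1][j-1]). Filling the table (rows: prefixes of 'nexom', columns: prefixes of 'nxom'):
     ε  n  x  o  m
  ε  0  1  2  3  4
  n  1  0  1  2  3
  e  2  1  1  2  3
  x  3  2  1  2  3
  o  4  3  2  1  2
  m  5  4  3  2  1
The bottom-right entry gives D[5][4] = 1, so no sequence of fewer than 1 edit works. Backtracking through the table gives one optimal edit sequence (1 edit):
  nexom → nxom (del e @2)
Edit distance = 1.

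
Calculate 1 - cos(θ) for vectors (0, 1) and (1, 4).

With u = (0, 1), v = (1, 4):
u·v = 0·1 + 1·4 = 0 + 4 = 4.
|u| = √(0² + 1²) = √1, |v| = √(1² + 4²) = √17, so |u||v| = √(1·17) = √17.
cos θ = (u·v)/(|u||v|) = 4/√17 ≈ 0.9701
Cosine distance = 1 - cos θ ≈ 1 - 0.9701 = 0.0299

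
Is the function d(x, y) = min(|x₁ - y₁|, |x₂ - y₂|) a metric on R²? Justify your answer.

No. d fails identity of indiscernibles: take x = (-4, 0) and y = (-4, 9). Then d(x,y) = min(|-4 - (-4)|, |0 - 9|) = min(0, 9) = 0, yet x ≠ y.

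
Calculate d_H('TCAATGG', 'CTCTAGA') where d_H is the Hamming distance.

Differing positions: 1, 2, 3, 4, 5, 7. Hamming distance = 6.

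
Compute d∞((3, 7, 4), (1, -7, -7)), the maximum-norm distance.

max(|x_i - y_i|) = max(|3 - 1|, |7 - (-7)|, |4 - (-7)|) = max(2, 14, 11) = 14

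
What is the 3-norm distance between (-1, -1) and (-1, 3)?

(Σ|x_i - y_i|^3)^(1/3) = (|-1 - (-1)|^3 + |-1 - 3|^3)^(1/3)
= (0^3 + 4^3)^(1/3) = (0 + 64)^(1/3) = (64)^(1/3) = 4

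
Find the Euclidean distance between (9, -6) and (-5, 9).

√(Σ(x_i - y_i)²) = √((9 - (-5))² + (-6 - 9)²)
= √(14² + (-15)²) = √(196 + 225) = √421 ≈ 20.5183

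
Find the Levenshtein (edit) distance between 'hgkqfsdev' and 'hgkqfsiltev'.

Let D[i][j] be the edit distance between the first i characters of 'hgkqfsdev' and the first j characters of 'hgkqfsiltev', with D[i][0] = i, D[0][j] = j, and D[i][j] = D[i-1][j-1] if the characters match, else 1 + min(D[i-1][j], D[i][j-1], D[i-1][j-1]). Filling the table (rows: prefixes of 'hgkqfsdev', columns: prefixes of 'hgkqfsiltev'):
     ε  h  g  k  q  f  s  i  l  t  e  v
  ε  0  1  2  3  4  5  6  7  8  9 10 11
  h  1  0  1  2  3  4  5  6  7  8  9 10
  g  2  1  0  1  2  3  4  5  6  7  8  9
  k  3  2  1  0  1  2  3  4  5  6  7  8
  q  4  3  2  1  0  1  2  3  4  5  6  7
  f  5  4  3  2  1  0  1  2  3  4  5  6
  s  6  5  4  3  2  1  0  1  2  3  4  5
  d  7  6  5  4  3  2  1  1  2  3  4  5
  e  8  7  6  5  4  3  2  2  2  3  3  4
  v  9  8  7  6  5  4  3  3  3  3  4  3
The bottom-right entry gives D[9][11] = 3, so no sequence of fewer than 3 edits works. Backtracking through the table gives one optimal edit sequence (3 edits):
  hgkqfsdev → hgkqfsidev (ins i @7)
  hgkqfsidev → hgkqfsildev (ins l @8)
  hgkqfsildev → hgkqfsiltev (sub d→t @9)
Edit distance = 3.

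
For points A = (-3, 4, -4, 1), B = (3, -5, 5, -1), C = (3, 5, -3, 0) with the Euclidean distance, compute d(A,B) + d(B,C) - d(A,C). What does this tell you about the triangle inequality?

d(A,B) = √(6² + 9² + 9² + 2²) = √202 ≈ 14.2127, d(B,C) = √(0² + 10² + 8² + 1²) = √165 ≈ 12.8452, d(A,C) = √(6² + 1² + 1² + 1²) = √39 ≈ 6.245.
d(A,B) + d(B,C) - d(A,C) = 14.2127 + 12.8452 - 6.245 = 27.0579 - 6.245 = 20.8129 (to 4 decimal places). This is ≥ 0, so the triangle inequality holds for these points.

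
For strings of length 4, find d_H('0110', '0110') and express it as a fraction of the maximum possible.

Differing positions: none. Hamming distance = 0. The maximum possible Hamming distance for length-4 strings is 4, so d_H/4 = 0/4 = 0.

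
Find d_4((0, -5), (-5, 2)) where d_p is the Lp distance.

(Σ|x_i - y_i|^4)^(1/4) = (|0 - (-5)|^4 + |-5 - 2|^4)^(1/4)
= (5^4 + 7^4)^(1/4) = (625 + 2401)^(1/4) = (3026)^(1/4) ≈ 7.4168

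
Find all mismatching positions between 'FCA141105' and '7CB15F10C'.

Differing positions: 1, 3, 5, 6, 9. Hamming distance = 5.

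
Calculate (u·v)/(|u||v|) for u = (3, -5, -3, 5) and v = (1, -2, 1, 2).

With u = (3, -5, -3, 5), v = (1, -2, 1, 2):
u·v = 3·1 + (-5)·(-2) + (-3)·1 + 5·2 = 3 + 10 + (-3) + 10 = 20.
|u| = √(3² + (-5)² + (-3)² + 5²) = √68, |v| = √(1² + (-2)² + 1² + 2²) = √10, so |u||v| = √(68·10) = √680.
cos θ = (u·v)/(|u||v|) = 20/√680 ≈ 0.767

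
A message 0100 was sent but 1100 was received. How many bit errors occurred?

Differing positions: 1. Hamming distance = 1.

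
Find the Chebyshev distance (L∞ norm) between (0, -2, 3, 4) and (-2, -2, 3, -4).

max(|x_i - y_i|) = max(|0 - (-2)|, |-2 - (-2)|, |3 - 3|, |4 - (-4)|) = max(2, 0, 0, 8) = 8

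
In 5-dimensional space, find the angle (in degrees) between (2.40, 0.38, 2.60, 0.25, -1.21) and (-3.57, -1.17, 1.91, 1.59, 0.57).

With u = (2.40, 0.38, 2.60, 0.25, -1.21), v = (-3.57, -1.17, 1.91, 1.59, 0.57):
u·v = 2.4·(-3.57) + 0.38·(-1.17) + 2.6·1.91 + 0.25·1.59 + (-1.21)·0.57 = (-8.568) + (-0.4446) + 4.966 + 0.3975 + (-0.6897) = -4.3388.
|u| = √(2.4² + 0.38² + 2.6² + 0.25² + (-1.21)²) = √(5.76 + 0.1444 + 6.76 + 0.0625 + 1.4641) = √14.191, |v| = √((-3.57)² + (-1.17)² + 1.91² + 1.59² + 0.57²) = √(12.7449 + 1.3689 + 3.6481 + 2.5281 + 0.3249) = √20.6149.
cos θ = (u·v)/(|u||v|) = -4.3388/(√14.191·√20.6149) ≈ -0.253672
θ = arccos(-0.253672) ≈ 104.69°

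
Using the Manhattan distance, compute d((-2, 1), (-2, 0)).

Σ|x_i - y_i| = |-2 - (-2)| + |1 - 0| = 0 + 1 = 1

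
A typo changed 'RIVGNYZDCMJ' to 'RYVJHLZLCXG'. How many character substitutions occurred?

Differing positions: 2, 4, 5, 6, 8, 10, 11. Hamming distance = 7.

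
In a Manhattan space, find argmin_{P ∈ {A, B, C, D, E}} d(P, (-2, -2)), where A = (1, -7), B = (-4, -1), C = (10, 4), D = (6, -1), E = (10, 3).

Distances: d(A) = 8, d(B) = 3, d(C) = 18, d(D) = 9, d(E) = 17. Nearest: B = (-4, -1) with distance 3.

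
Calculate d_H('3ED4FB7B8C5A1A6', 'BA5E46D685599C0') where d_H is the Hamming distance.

Differing positions: 1, 2, 3, 4, 5, 6, 7, 8, 10, 12, 13, 14, 15. Hamming distance = 13.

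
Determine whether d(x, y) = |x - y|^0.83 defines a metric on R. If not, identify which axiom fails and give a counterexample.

Yes. With 0 < p = 0.83 ≤ 1, d(x,y) = |x-y|^0.83 is a metric on R. Non-negativity and symmetry are immediate; |x-y|^0.83 = 0 ⟺ |x-y| = 0 ⟺ x = y. For the triangle inequality, the function t ↦ t^0.83 is subadditive on [0,∞) when p ≤ 1, so |x-z|^0.83 ≤ (|x-y| + |y-z|)^0.83 ≤ |x-y|^0.83 + |y-z|^0.83.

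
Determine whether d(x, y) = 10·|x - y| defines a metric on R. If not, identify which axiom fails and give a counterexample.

Yes. Since |x - y| is a metric on R and 10 > 0, the positive scalar multiple 10·|x - y| is also a metric: scaling by a positive constant preserves non-negativity, identity (d=0 ⟺ |x-y|=0 ⟺ x=y), symmetry, and the triangle inequality.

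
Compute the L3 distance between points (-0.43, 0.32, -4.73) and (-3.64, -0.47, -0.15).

(Σ|x_i - y_i|^3)^(1/3) = (|-0.43 - (-3.64)|^3 + |0.32 - (-0.47)|^3 + |-4.73 - (-0.15)|^3)^(1/3)
= (3.21^3 + 0.79^3 + 4.58^3)^(1/3) ≈ (33.0762 + 0.493 + 96.0719)^(1/3) = (129.6411)^(1/3) ≈ 5.0611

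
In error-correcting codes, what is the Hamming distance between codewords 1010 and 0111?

Differing positions: 1, 2, 4. Hamming distance = 3.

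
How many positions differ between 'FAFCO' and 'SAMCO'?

Differing positions: 1, 3. Hamming distance = 2.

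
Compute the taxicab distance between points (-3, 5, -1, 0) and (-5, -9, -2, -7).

Σ|x_i - y_i| = |-3 - (-5)| + |5 - (-9)| + |-1 - (-2)| + |0 - (-7)| = 2 + 14 + 1 + 7 = 24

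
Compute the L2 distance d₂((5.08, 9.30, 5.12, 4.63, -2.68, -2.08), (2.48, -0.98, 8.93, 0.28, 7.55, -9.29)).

√(Σ(x_i - y_i)²) = √((5.08 - 2.48)² + (9.3 - (-0.98))² + (5.12 - 8.93)² + (4.63 - 0.28)² + (-2.68 - 7.55)² + (-2.08 - (-9.29))²)
= √(2.6² + 10.28² + (-3.81)² + 4.35² + (-10.23)² + 7.21²) = √(6.76 + 105.6784 + 14.5161 + 18.9225 + 104.6529 + 51.9841) = √302.514 ≈ 17.3929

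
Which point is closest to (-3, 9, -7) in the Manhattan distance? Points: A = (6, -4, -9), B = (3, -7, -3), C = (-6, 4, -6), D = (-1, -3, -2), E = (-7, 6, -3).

Distances: d(A) = 24, d(B) = 26, d(C) = 9, d(D) = 19, d(E) = 11. Nearest: C = (-6, 4, -6) with distance 9.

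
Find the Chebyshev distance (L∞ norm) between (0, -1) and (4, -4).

max(|x_i - y_i|) = max(|0 - 4|, |-1 - (-4)|) = max(4, 3) = 4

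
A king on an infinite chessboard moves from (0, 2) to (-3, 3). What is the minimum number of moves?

max(|x_i - y_i|) = max(|0 - (-3)|, |2 - 3|) = max(3, 1) = 3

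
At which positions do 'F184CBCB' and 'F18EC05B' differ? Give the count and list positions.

Differing positions: 4, 6, 7. Hamming distance = 3.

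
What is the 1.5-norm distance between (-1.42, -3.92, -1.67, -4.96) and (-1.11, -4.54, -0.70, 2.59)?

(Σ|x_i - y_i|^1.5)^(1/1.5) = (|-1.42 - (-1.11)|^1.5 + |-3.92 - (-4.54)|^1.5 + |-1.67 - (-0.7)|^1.5 + |-4.96 - 2.59|^1.5)^(1/1.5)
= (0.31^1.5 + 0.62^1.5 + 0.97^1.5 + 7.55^1.5)^(1/1.5) ≈ (0.1726 + 0.4882 + 0.9553 + 20.7453)^(1/1.5) = (22.3614)^(1/1.5) ≈ 7.9372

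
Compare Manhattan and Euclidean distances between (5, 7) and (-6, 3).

L1 = |5 - (-6)| + |7 - 3| = 11 + 4 = 15
L2 = √(11² + 4²) = √137 ≈ 11.7047
L1 ≥ L2 always (equality iff movement is along one axis); L1 > L2 here.
Ratio L1/L2 = 15/√137 ≈ 1.2815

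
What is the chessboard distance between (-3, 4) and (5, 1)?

max(|x_i - y_i|) = max(|-3 - 5|, |4 - 1|) = max(8, 3) = 8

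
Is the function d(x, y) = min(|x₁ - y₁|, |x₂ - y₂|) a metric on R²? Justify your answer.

No. d fails identity of indiscernibles: take x = (2, 0) and y = (2, 7). Then d(x,y) = min(|2 - 2|, |0 - 7|) = min(0, 7) = 0, yet x ≠ y.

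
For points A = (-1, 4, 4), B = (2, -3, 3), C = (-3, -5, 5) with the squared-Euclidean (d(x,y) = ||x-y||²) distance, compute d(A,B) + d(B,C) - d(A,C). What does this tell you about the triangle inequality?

d(A,B) = 3² + 7² + 1² = 59, d(B,C) = 5² + 2² + 2² = 33, d(A,C) = 2² + 9² + 1² = 86.
d(A,B) + d(B,C) - d(A,C) = 59 + 33 - 86 = 92 - 86 = 6. This is ≥ 0, so the triangle inequality holds for these points.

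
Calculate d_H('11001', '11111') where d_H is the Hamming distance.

Differing positions: 3, 4. Hamming distance = 2.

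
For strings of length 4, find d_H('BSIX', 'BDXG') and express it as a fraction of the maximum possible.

Differing positions: 2, 3, 4. Hamming distance = 3. The maximum possible Hamming distance for length-4 strings is 4, so d_H/4 = 3/4 = 0.75.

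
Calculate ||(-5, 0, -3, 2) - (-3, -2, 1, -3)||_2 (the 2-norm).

(Σ|x_i - y_i|^2)^(1/2) = (|-5 - (-3)|^2 + |0 - (-2)|^2 + |-3 - 1|^2 + |2 - (-3)|^2)^(1/2)
= (2^2 + 2^2 + 4^2 + 5^2)^(1/2) = (4 + 4 + 16 + 25)^(1/2) = (49)^(1/2) = 7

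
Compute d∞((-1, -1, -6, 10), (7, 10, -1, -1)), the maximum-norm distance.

max(|x_i - y_i|) = max(|-1 - 7|, |-1 - 10|, |-6 - (-1)|, |10 - (-1)|) = max(8, 11, 5, 11) = 11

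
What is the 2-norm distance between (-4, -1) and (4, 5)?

(Σ|x_i - y_i|^2)^(1/2) = (|-4 - 4|^2 + |-1 - 5|^2)^(1/2)
= (8^2 + 6^2)^(1/2) = (64 + 36)^(1/2) = (100)^(1/2) = 10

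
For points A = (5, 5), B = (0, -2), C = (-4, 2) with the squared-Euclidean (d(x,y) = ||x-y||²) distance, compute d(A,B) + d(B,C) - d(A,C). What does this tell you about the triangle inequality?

d(A,B) = 5² + 7² = 74, d(B,C) = 4² + 4² = 32, d(A,C) = 9² + 3² = 90.
d(A,B) + d(B,C) - d(A,C) = 74 + 32 - 90 = 106 - 90 = 16. This is ≥ 0, so the triangle inequality holds for these points.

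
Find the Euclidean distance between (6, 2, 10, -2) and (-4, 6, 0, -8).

√(Σ(x_i - y_i)²) = √((6 - (-4))² + (2 - 6)² + (10 - 0)² + (-2 - (-8))²)
= √(10² + (-4)² + 10² + 6²) = √(100 + 16 + 100 + 36) = √252 ≈ 15.8745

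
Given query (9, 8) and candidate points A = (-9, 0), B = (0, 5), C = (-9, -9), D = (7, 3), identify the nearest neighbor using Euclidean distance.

Distances: d(A) ≈ 19.6977, d(B) ≈ 9.4868, d(C) ≈ 24.7588, d(D) ≈ 5.3852. Nearest: D = (7, 3) with distance 5.3852.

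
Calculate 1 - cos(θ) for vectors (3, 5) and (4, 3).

With u = (3, 5), v = (4, 3):
u·v = 3·4 + 5·3 = 12 + 15 = 27.
|u| = √(3² + 5²) = √34, |v| = √(4² + 3²) = √25, so |u||v| = √(34·25) = √850.
cos θ = (u·v)/(|u||v|) = 27/√850 ≈ 0.9261
Cosine distance = 1 - cos θ ≈ 1 - 0.9261 = 0.0739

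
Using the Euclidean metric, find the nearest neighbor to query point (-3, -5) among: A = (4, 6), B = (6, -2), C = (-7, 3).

Distances: d(A) ≈ 13.0384, d(B) ≈ 9.4868, d(C) ≈ 8.9443. Nearest: C = (-7, 3) with distance 8.9443.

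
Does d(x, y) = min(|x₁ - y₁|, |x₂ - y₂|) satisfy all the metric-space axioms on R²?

No. d fails identity of indiscernibles: take x = (-3, 0) and y = (-3, 1). Then d(x,y) = min(|-3 - (-3)|, |0 - 1|) = min(0, 1) = 0, yet x ≠ y.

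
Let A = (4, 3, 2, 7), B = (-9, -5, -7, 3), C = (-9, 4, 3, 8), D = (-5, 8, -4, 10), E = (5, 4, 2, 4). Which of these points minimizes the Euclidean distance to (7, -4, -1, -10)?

Distances: d(A) ≈ 18.868, d(B) ≈ 21.4942, d(C) ≈ 25.6905, d(D) ≈ 26.4008, d(E) ≈ 16.5227. Nearest: E = (5, 4, 2, 4) with distance 16.5227.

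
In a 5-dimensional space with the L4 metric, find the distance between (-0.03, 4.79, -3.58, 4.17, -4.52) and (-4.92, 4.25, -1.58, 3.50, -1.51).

(Σ|x_i - y_i|^4)^(1/4) = (|-0.03 - (-4.92)|^4 + |4.79 - 4.25|^4 + |-3.58 - (-1.58)|^4 + |4.17 - 3.5|^4 + |-4.52 - (-1.51)|^4)^(1/4)
= (4.89^4 + 0.54^4 + 2^4 + 0.67^4 + 3.01^4)^(1/4) ≈ (571.7885 + 0.085 + 16 + 0.2015 + 82.0854)^(1/4) = (670.1604)^(1/4) ≈ 5.088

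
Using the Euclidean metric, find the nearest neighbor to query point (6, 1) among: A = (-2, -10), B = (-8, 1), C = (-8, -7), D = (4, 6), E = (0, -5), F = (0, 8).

Distances: d(A) ≈ 13.6015, d(B) = 14, d(C) ≈ 16.1245, d(D) ≈ 5.3852, d(E) ≈ 8.4853, d(F) ≈ 9.2195. Nearest: D = (4, 6) with distance 5.3852.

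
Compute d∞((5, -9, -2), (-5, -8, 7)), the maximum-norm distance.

max(|x_i - y_i|) = max(|5 - (-5)|, |-9 - (-8)|, |-2 - 7|) = max(10, 1, 9) = 10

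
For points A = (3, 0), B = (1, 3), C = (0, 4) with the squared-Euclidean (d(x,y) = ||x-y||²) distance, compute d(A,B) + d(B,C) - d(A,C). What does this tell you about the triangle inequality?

d(A,B) = 2² + 3² = 13, d(B,C) = 1² + 1² = 2, d(A,C) = 3² + 4² = 25.
d(A,B) + d(B,C) - d(A,C) = 13 + 2 - 25 = 15 - 25 = -10. This is < 0, so the triangle inequality FAILS for these points (squared-Euclidean is not a metric).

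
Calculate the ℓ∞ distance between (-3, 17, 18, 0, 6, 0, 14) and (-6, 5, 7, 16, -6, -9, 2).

max(|x_i - y_i|) = max(|-3 - (-6)|, |17 - 5|, |18 - 7|, |0 - 16|, |6 - (-6)|, |0 - (-9)|, |14 - 2|) = max(3, 12, 11, 16, 12, 9, 12) = 16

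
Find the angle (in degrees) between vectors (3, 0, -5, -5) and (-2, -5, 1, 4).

With u = (3, 0, -5, -5), v = (-2, -5, 1, 4):
u·v = 3·(-2) + 0·(-5) + (-5)·1 + (-5)·4 = (-6) + 0 + (-5) + (-20) = -31.
|u| = √(3² + 0² + (-5)² + (-5)²) = √59, |v| = √((-2)² + (-5)² + 1² + 4²) = √46, so |u||v| = √(59·46) = √2714.
cos θ = (u·v)/(|u||v|) = -31/√2714 ≈ -0.595055
θ = arccos(-0.595055) ≈ 126.52°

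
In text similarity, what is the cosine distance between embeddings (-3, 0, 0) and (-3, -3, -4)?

With u = (-3, 0, 0), v = (-3, -3, -4):
u·v = (-3)·(-3) + 0·(-3) + 0·(-4) = 9 + 0 + 0 = 9.
|u| = √((-3)² + 0² + 0²) = √9, |v| = √((-3)² + (-3)² + (-4)²) = √34, so |u||v| = √(9·34) = √306.
cos θ = (u·v)/(|u||v|) = 9/√306 ≈ 0.5145
Cosine distance = 1 - cos θ ≈ 1 - 0.5145 = 0.4855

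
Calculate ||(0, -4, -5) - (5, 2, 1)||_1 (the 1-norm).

Σ|x_i - y_i| = |0 - 5| + |-4 - 2| + |-5 - 1| = 5 + 6 + 6 = 17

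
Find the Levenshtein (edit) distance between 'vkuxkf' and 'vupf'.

Let D[i][j] be the edit distance between the first i characters of 'vkuxkf' and the first j characters of 'vupf', with D[i][0] = i, D[0][j] = j, and D[i][j] = D[i-1][j-1] if the characters match, else 1 + min(D[i-1][j], D[i][j-1], D[i-1][j-1]). Filling the table (rows: prefixes of 'vkuxkf', columns: prefixes of 'vupf'):
     ε  v  u  p  f
  ε  0  1  2  3  4
  v  1  0  1  2  3
  k  2  1  1  2  3
  u  3  2  1  2  3
  x  4  3  2  2  3
  k  5  4  3  3  3
  f  6  5  4  4  3
The bottom-right entry gives D[6][4] = 3, so no sequence of fewer than 3 edits works. Backtracking through the table gives one optimal edit sequence (3 edits):
  vkuxkf → vuxkf (del k @2)
  vuxkf → vukf (del x @3)
  vukf → vupf (sub k→p @3)
Edit distance = 3.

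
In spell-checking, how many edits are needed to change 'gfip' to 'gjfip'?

Let D[i][j] be the edit distance between the first i characters of 'gfip' and the first j characters of 'gjfip', with D[i][0] = i, D[0][j] = j, and D[i][j] = D[i-1][j-1] if the characters match, else 1 + min(D[i-1][j], D[i][j-1], D[i-1][j-1]). Filling the table (rows: prefixes of 'gfip', columns: prefixes of 'gjfip'):
     ε  g  j  f  i  p
  ε  0  1  2  3  4  5
  g  1  0  1  2  3  4
  f  2  1  1  1  2  3
  i  3  2  2  2  1  2
  p  4  3  3  3  2  1
The bottom-right entry gives D[4][5] = 1, so no sequence of fewer than 1 edit works. Backtracking through the table gives one optimal edit sequence (1 edit):
  gfip → gjfip (ins j @2)
Edit distance = 1.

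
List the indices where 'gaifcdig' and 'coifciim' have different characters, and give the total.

Differing positions: 1, 2, 6, 8. Hamming distance = 4.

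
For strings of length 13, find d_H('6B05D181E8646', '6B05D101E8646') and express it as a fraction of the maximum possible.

Differing positions: 7. Hamming distance = 1. The maximum possible Hamming distance for length-13 strings is 13, so d_H/13 = 1/13 ≈ 0.0769.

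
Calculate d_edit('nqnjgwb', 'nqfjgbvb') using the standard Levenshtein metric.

Let D[i][j] be the edit distance between the first i characters of 'nqnjgwb' and the first j characters of 'nqfjgbvb', with D[i][0] = i, D[0][j] = j, and D[i][j] = D[i-1][j-1] if the characters match, else 1 + min(D[i-1][j], D[i][j-1], D[i-1][j-1]). Filling the table (rows: prefixes of 'nqnjgwb', columns: prefixes of 'nqfjgbvb'):
     ε  n  q  f  j  g  b  v  b
  ε  0  1  2  3  4  5  6  7  8
  n  1  0  1  2  3  4  5  6  7
  q  2  1  0  1  2  3  4  5  6
  n  3  2  1  1  2  3  4  5  6
  j  4  3  2  2  1  2  3  4  5
  g  5  4  3  3  2  1  2  3  4
  w  6  5  4  4  3  2  2  3  4
  b  7  6  5  5  4  3  2  3  3
The bottom-right entry gives D[7][8] = 3, so no sequence of fewer than 3 edits works. Backtracking through the table gives one optimal edit sequence (3 edits):
  nqnjgwb → nqfjgwb (sub n→f @3)
  nqfjgwb → nqfjgbwb (ins b @6)
  nqfjgbwb → nqfjgbvb (sub w→v @7)
Edit distance = 3.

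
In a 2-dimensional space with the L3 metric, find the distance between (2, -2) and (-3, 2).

(Σ|x_i - y_i|^3)^(1/3) = (|2 - (-3)|^3 + |-2 - 2|^3)^(1/3)
= (5^3 + 4^3)^(1/3) = (125 + 64)^(1/3) = (189)^(1/3) ≈ 5.7388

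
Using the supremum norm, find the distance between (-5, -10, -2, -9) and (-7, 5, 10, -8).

max(|x_i - y_i|) = max(|-5 - (-7)|, |-10 - 5|, |-2 - 10|, |-9 - (-8)|) = max(2, 15, 12, 1) = 15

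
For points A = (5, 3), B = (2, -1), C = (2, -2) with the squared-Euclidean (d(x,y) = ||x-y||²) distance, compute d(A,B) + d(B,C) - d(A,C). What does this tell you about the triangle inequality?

d(A,B) = 3² + 4² = 25, d(B,C) = 0² + 1² = 1, d(A,C) = 3² + 5² = 34.
d(A,B) + d(B,C) - d(A,C) = 25 + 1 - 34 = 26 - 34 = -8. This is < 0, so the triangle inequality FAILS for these points (squared-Euclidean is not a metric).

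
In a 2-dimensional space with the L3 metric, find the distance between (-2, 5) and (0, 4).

(Σ|x_i - y_i|^3)^(1/3) = (|-2 - 0|^3 + |5 - 4|^3)^(1/3)
= (2^3 + 1^3)^(1/3) = (8 + 1)^(1/3) = (9)^(1/3) ≈ 2.0801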